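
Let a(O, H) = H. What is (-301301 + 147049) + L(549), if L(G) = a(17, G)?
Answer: -153703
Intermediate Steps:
L(G) = G
(-301301 + 147049) + L(549) = (-301301 + 147049) + 549 = -154252 + 549 = -153703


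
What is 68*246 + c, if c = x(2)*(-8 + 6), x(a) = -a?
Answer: 16732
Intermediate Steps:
c = 4 (c = (-1*2)*(-8 + 6) = -2*(-2) = 4)
68*246 + c = 68*246 + 4 = 16728 + 4 = 16732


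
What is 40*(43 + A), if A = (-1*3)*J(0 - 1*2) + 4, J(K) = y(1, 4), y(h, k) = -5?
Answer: 2480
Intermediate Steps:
J(K) = -5
A = 19 (A = -1*3*(-5) + 4 = -3*(-5) + 4 = 15 + 4 = 19)
40*(43 + A) = 40*(43 + 19) = 40*62 = 2480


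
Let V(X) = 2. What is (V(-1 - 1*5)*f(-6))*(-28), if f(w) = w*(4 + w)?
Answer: -672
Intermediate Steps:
(V(-1 - 1*5)*f(-6))*(-28) = (2*(-6*(4 - 6)))*(-28) = (2*(-6*(-2)))*(-28) = (2*12)*(-28) = 24*(-28) = -672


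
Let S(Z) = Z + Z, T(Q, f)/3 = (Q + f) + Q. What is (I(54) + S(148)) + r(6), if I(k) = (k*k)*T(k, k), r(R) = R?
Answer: 1417478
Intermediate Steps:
T(Q, f) = 3*f + 6*Q (T(Q, f) = 3*((Q + f) + Q) = 3*(f + 2*Q) = 3*f + 6*Q)
S(Z) = 2*Z
I(k) = 9*k**3 (I(k) = (k*k)*(3*k + 6*k) = k**2*(9*k) = 9*k**3)
(I(54) + S(148)) + r(6) = (9*54**3 + 2*148) + 6 = (9*157464 + 296) + 6 = (1417176 + 296) + 6 = 1417472 + 6 = 1417478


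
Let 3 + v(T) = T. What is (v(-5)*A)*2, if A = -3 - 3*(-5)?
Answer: -192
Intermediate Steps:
A = 12 (A = -3 + 15 = 12)
v(T) = -3 + T
(v(-5)*A)*2 = ((-3 - 5)*12)*2 = -8*12*2 = -96*2 = -192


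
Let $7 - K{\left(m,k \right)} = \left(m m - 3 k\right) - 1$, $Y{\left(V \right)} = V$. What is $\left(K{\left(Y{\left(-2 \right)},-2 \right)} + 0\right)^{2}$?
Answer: $4$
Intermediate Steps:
$K{\left(m,k \right)} = 8 - m^{2} + 3 k$ ($K{\left(m,k \right)} = 7 - \left(\left(m m - 3 k\right) - 1\right) = 7 - \left(\left(m^{2} - 3 k\right) - 1\right) = 7 - \left(-1 + m^{2} - 3 k\right) = 7 + \left(1 - m^{2} + 3 k\right) = 8 - m^{2} + 3 k$)
$\left(K{\left(Y{\left(-2 \right)},-2 \right)} + 0\right)^{2} = \left(\left(8 - \left(-2\right)^{2} + 3 \left(-2\right)\right) + 0\right)^{2} = \left(\left(8 - 4 - 6\right) + 0\right)^{2} = \left(-2 + 0\right)^{2} = \left(-2\right)^{2} = 4$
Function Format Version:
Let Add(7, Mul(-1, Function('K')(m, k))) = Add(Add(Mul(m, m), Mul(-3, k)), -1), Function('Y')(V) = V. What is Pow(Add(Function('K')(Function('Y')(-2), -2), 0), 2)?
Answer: 4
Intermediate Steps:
Function('K')(m, k) = Add(8, Mul(-1, Pow(m, 2)), Mul(3, k)) (Function('K')(m, k) = Add(7, Mul(-1, Add(Add(Mul(m, m), Mul(-3, k)), -1))) = Add(7, Mul(-1, Add(Add(Pow(m, 2), Mul(-3, k)), -1))) = Add(7, Mul(-1, Add(-1, Pow(m, 2), Mul(-3, k)))) = Add(7, Add(1, Mul(-1, Pow(m, 2)), Mul(3, k))) = Add(8, Mul(-1, Pow(m, 2)), Mul(3, k)))
Pow(Add(Function('K')(Function('Y')(-2), -2), 0), 2) = Pow(Add(Add(8, Mul(-1, Pow(-2, 2)), Mul(3, -2)), 0), 2) = Pow(Add(Add(8, Mul(-1, 4), -6), 0), 2) = Pow(Add(Add(8, -4, -6), 0), 2) = Pow(Add(-2, 0), 2) = Pow(-2, 2) = 4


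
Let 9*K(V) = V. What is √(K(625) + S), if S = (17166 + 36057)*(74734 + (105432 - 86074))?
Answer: √45070727269/3 ≈ 70766.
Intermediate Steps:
K(V) = V/9
S = 5007858516 (S = 53223*(74734 + 19358) = 53223*94092 = 5007858516)
√(K(625) + S) = √((⅑)*625 + 5007858516) = √(625/9 + 5007858516) = √(45070727269/9) = √45070727269/3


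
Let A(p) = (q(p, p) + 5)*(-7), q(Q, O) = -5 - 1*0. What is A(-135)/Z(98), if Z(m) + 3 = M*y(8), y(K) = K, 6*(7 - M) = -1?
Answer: 0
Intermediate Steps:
M = 43/6 (M = 7 - ⅙*(-1) = 7 + ⅙ = 43/6 ≈ 7.1667)
q(Q, O) = -5 (q(Q, O) = -5 + 0 = -5)
Z(m) = 163/3 (Z(m) = -3 + (43/6)*8 = -3 + 172/3 = 163/3)
A(p) = 0 (A(p) = (-5 + 5)*(-7) = 0*(-7) = 0)
A(-135)/Z(98) = 0/(163/3) = 0*(3/163) = 0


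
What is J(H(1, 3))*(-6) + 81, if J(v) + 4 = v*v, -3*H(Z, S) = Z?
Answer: 313/3 ≈ 104.33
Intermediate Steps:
H(Z, S) = -Z/3
J(v) = -4 + v**2 (J(v) = -4 + v*v = -4 + v**2)
J(H(1, 3))*(-6) + 81 = (-4 + (-1/3*1)**2)*(-6) + 81 = (-4 + (-1/3)**2)*(-6) + 81 = (-4 + 1/9)*(-6) + 81 = -35/9*(-6) + 81 = 70/3 + 81 = 313/3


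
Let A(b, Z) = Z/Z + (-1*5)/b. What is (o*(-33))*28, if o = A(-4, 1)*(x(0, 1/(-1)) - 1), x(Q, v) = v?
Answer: 4158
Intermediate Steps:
A(b, Z) = 1 - 5/b
o = -9/2 (o = ((-5 - 4)/(-4))*(1/(-1) - 1) = (-1/4*(-9))*(-1 - 1) = (9/4)*(-2) = -9/2 ≈ -4.5000)
(o*(-33))*28 = -9/2*(-33)*28 = (297/2)*28 = 4158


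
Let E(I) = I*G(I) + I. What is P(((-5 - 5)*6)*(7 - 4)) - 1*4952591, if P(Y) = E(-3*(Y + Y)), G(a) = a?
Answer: -3785111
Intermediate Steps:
E(I) = I + I**2 (E(I) = I*I + I = I**2 + I = I + I**2)
P(Y) = -6*Y*(1 - 6*Y) (P(Y) = (-3*(Y + Y))*(1 - 3*(Y + Y)) = (-6*Y)*(1 - 6*Y) = -6*Y*(1 - 6*Y))
P(((-5 - 5)*6)*(7 - 4)) - 1*4952591 = 6*(((-5 - 5)*6)*(7 - 4))*(-1 + 6*(((-5 - 5)*6)*(7 - 4))) - 1*4952591 = 6*(-10*6*3)*(-1 + 6*(-10*6*3)) - 4952591 = 6*(-60*3)*(-1 + 6*(-60*3)) - 4952591 = 6*(-180)*(-1 + 6*(-180)) - 4952591 = 6*(-180)*(-1 - 1080) - 4952591 = 6*(-180)*(-1081) - 4952591 = 1167480 - 4952591 = -3785111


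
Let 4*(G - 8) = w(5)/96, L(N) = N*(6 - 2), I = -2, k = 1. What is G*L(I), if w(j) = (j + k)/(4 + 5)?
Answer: -4609/72 ≈ -64.014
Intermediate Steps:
w(j) = 1/9 + j/9 (w(j) = (j + 1)/(4 + 5) = (1 + j)/9 = (1 + j)*(1/9) = 1/9 + j/9)
L(N) = 4*N (L(N) = N*4 = 4*N)
G = 4609/576 (G = 8 + ((1/9 + (1/9)*5)/96)/4 = 8 + ((1/9 + 5/9)*(1/96))/4 = 8 + ((2/3)*(1/96))/4 = 8 + (1/4)*(1/144) = 8 + 1/576 = 4609/576 ≈ 8.0017)
G*L(I) = 4609*(4*(-2))/576 = (4609/576)*(-8) = -4609/72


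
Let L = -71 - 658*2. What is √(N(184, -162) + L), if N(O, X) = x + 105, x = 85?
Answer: 3*I*√133 ≈ 34.598*I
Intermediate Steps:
L = -1387 (L = -71 - 94*14 = -71 - 1316 = -1387)
N(O, X) = 190 (N(O, X) = 85 + 105 = 190)
√(N(184, -162) + L) = √(190 - 1387) = √(-1197) = 3*I*√133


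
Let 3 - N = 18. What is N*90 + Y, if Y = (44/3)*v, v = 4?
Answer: -3874/3 ≈ -1291.3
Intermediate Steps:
N = -15 (N = 3 - 1*18 = 3 - 18 = -15)
Y = 176/3 (Y = (44/3)*4 = 176/3 ≈ 58.667)
N*90 + Y = -15*90 + 176/3 = -1350 + 176/3 = -3874/3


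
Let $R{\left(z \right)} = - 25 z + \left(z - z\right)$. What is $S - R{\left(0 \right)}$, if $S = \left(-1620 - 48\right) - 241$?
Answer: $-1909$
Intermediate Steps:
$S = -1909$ ($S = -1668 - 241 = -1909$)
$R{\left(z \right)} = - 25 z$ ($R{\left(z \right)} = - 25 z + 0 = - 25 z$)
$S - R{\left(0 \right)} = -1909 - \left(-25\right) 0 = -1909 - 0 = -1909 + 0 = -1909$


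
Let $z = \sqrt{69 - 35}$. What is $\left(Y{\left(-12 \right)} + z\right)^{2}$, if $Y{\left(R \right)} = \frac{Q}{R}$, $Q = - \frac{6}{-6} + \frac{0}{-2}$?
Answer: $\frac{4897}{144} - \frac{\sqrt{34}}{6} \approx 33.035$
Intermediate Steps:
$Q = 1$ ($Q = \left(-6\right) \left(- \frac{1}{6}\right) + 0 \left(- \frac{1}{2}\right) = 1 + 0 = 1$)
$Y{\left(R \right)} = \frac{1}{R}$ ($Y{\left(R \right)} = 1 \frac{1}{R} = \frac{1}{R}$)
$z = \sqrt{34} \approx 5.8309$
$\left(Y{\left(-12 \right)} + z\right)^{2} = \left(\frac{1}{-12} + \sqrt{34}\right)^{2} = \left(- \frac{1}{12} + \sqrt{34}\right)^{2}$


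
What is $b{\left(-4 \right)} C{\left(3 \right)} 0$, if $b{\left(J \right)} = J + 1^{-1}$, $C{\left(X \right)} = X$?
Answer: $0$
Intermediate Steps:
$b{\left(J \right)} = 1 + J$ ($b{\left(J \right)} = J + 1 = 1 + J$)
$b{\left(-4 \right)} C{\left(3 \right)} 0 = \left(1 - 4\right) 3 \cdot 0 = \left(-3\right) 3 \cdot 0 = \left(-9\right) 0 = 0$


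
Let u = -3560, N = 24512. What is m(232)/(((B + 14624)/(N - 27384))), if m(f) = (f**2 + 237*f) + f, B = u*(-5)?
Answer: -39145360/4053 ≈ -9658.4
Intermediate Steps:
B = 17800 (B = -3560*(-5) = 17800)
m(f) = f**2 + 238*f
m(232)/(((B + 14624)/(N - 27384))) = (232*(238 + 232))/(((17800 + 14624)/(24512 - 27384))) = (232*470)/((32424/(-2872))) = 109040/((32424*(-1/2872))) = 109040/(-4053/359) = 109040*(-359/4053) = -39145360/4053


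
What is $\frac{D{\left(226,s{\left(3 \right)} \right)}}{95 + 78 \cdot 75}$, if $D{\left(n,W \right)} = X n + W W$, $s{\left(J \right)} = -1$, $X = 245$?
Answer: $\frac{55371}{5945} \approx 9.3139$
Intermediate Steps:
$D{\left(n,W \right)} = W^{2} + 245 n$ ($D{\left(n,W \right)} = 245 n + W W = 245 n + W^{2} = W^{2} + 245 n$)
$\frac{D{\left(226,s{\left(3 \right)} \right)}}{95 + 78 \cdot 75} = \frac{\left(-1\right)^{2} + 245 \cdot 226}{95 + 78 \cdot 75} = \frac{1 + 55370}{95 + 5850} = \frac{55371}{5945}$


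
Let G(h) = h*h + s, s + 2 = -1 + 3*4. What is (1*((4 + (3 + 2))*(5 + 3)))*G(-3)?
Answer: 1296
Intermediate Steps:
s = 9 (s = -2 + (-1 + 3*4) = -2 + (-1 + 12) = -2 + 11 = 9)
G(h) = 9 + h² (G(h) = h*h + 9 = h² + 9 = 9 + h²)
(1*((4 + (3 + 2))*(5 + 3)))*G(-3) = (1*((4 + (3 + 2))*(5 + 3)))*(9 + (-3)²) = (1*((4 + 5)*8))*(9 + 9) = (1*(9*8))*18 = (1*72)*18 = 72*18 = 1296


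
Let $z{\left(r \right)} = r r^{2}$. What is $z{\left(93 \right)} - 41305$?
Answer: $763052$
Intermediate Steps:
$z{\left(r \right)} = r^{3}$
$z{\left(93 \right)} - 41305 = 93^{3} - 41305 = 804357 - 41305 = 763052$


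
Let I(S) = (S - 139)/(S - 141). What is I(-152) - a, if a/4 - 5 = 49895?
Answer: -58482509/293 ≈ -1.9960e+5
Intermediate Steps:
a = 199600 (a = 20 + 4*49895 = 20 + 199580 = 199600)
I(S) = (-139 + S)/(-141 + S)
I(-152) - a = (-139 - 152)/(-141 - 152) - 1*199600 = -291/(-293) - 199600 = -1/293*(-291) - 199600 = 291/293 - 199600 = -58482509/293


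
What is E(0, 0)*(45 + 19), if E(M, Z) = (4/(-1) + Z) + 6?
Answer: 128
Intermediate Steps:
E(M, Z) = 2 + Z (E(M, Z) = (4*(-1) + Z) + 6 = (-4 + Z) + 6 = 2 + Z)
E(0, 0)*(45 + 19) = (2 + 0)*(45 + 19) = 2*64 = 128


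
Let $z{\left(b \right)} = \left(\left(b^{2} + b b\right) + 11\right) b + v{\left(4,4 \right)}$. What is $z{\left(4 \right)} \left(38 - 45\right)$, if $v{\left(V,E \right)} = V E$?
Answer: $-1316$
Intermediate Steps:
$v{\left(V,E \right)} = E V$
$z{\left(b \right)} = 16 + b \left(11 + 2 b^{2}\right)$ ($z{\left(b \right)} = \left(\left(b^{2} + b b\right) + 11\right) b + 4 \cdot 4 = \left(\left(b^{2} + b^{2}\right) + 11\right) b + 16 = \left(2 b^{2} + 11\right) b + 16 = \left(11 + 2 b^{2}\right) b + 16 = b \left(11 + 2 b^{2}\right) + 16 = 16 + b \left(11 + 2 b^{2}\right)$)
$z{\left(4 \right)} \left(38 - 45\right) = \left(16 + 2 \cdot 4^{3} + 11 \cdot 4\right) \left(38 - 45\right) = \left(16 + 2 \cdot 64 + 44\right) \left(38 - 45\right) = \left(16 + 128 + 44\right) \left(-7\right) = 188 \left(-7\right) = -1316$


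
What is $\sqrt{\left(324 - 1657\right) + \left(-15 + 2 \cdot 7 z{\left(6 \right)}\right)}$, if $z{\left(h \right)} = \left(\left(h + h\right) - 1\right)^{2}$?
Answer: $\sqrt{346} \approx 18.601$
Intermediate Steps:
$z{\left(h \right)} = \left(-1 + 2 h\right)^{2}$ ($z{\left(h \right)} = \left(2 h - 1\right)^{2} = \left(-1 + 2 h\right)^{2}$)
$\sqrt{\left(324 - 1657\right) + \left(-15 + 2 \cdot 7 z{\left(6 \right)}\right)} = \sqrt{\left(324 - 1657\right) - \left(15 - 2 \cdot 7 \left(-1 + 2 \cdot 6\right)^{2}\right)} = \sqrt{\left(324 - 1657\right) - \left(15 - 2 \cdot 7 \left(-1 + 12\right)^{2}\right)} = \sqrt{-1333 - \left(15 - 2 \cdot 7 \cdot 11^{2}\right)} = \sqrt{-1333 - \left(15 - 2 \cdot 7 \cdot 121\right)} = \sqrt{-1333 + \left(-15 + 2 \cdot 847\right)} = \sqrt{-1333 + \left(-15 + 1694\right)} = \sqrt{-1333 + 1679} = \sqrt{346}$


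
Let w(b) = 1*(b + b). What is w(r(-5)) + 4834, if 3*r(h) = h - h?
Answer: 4834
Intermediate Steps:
r(h) = 0 (r(h) = (h - h)/3 = (⅓)*0 = 0)
w(b) = 2*b (w(b) = 1*(2*b) = 2*b)
w(r(-5)) + 4834 = 2*0 + 4834 = 0 + 4834 = 4834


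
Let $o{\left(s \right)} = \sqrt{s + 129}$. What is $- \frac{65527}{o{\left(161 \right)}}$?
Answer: $- \frac{65527 \sqrt{290}}{290} \approx -3847.9$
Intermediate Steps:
$o{\left(s \right)} = \sqrt{129 + s}$
$- \frac{65527}{o{\left(161 \right)}} = - \frac{65527}{\sqrt{129 + 161}} = - \frac{65527}{\sqrt{290}} = - 65527 \frac{\sqrt{290}}{290} = - \frac{65527 \sqrt{290}}{290}$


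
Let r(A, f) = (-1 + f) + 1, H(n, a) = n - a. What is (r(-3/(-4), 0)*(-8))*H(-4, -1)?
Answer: 0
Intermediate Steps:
r(A, f) = f
(r(-3/(-4), 0)*(-8))*H(-4, -1) = (0*(-8))*(-4 - 1*(-1)) = 0*(-4 + 1) = 0*(-3) = 0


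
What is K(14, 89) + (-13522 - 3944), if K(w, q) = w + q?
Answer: -17363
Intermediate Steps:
K(w, q) = q + w
K(14, 89) + (-13522 - 3944) = (89 + 14) + (-13522 - 3944) = 103 - 17466 = -17363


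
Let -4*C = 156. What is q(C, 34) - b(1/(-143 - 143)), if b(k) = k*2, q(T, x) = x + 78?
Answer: 16017/143 ≈ 112.01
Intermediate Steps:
C = -39 (C = -1/4*156 = -39)
q(T, x) = 78 + x
b(k) = 2*k
q(C, 34) - b(1/(-143 - 143)) = (78 + 34) - 2/(-143 - 143) = 112 - 2/(-286) = 112 - 2*(-1)/286 = 112 - 1*(-1/143) = 112 + 1/143 = 16017/143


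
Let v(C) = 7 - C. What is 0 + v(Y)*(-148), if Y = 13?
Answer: 888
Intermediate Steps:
0 + v(Y)*(-148) = 0 + (7 - 1*13)*(-148) = 0 + (7 - 13)*(-148) = 0 - 6*(-148) = 0 + 888 = 888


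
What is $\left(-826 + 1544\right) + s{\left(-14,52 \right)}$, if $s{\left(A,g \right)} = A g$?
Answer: $-10$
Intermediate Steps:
$\left(-826 + 1544\right) + s{\left(-14,52 \right)} = \left(-826 + 1544\right) - 728 = 718 - 728 = -10$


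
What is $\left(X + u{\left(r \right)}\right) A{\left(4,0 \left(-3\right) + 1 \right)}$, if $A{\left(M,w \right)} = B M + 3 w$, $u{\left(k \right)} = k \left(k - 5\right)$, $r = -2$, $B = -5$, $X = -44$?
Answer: $510$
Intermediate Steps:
$u{\left(k \right)} = k \left(-5 + k\right)$
$A{\left(M,w \right)} = - 5 M + 3 w$
$\left(X + u{\left(r \right)}\right) A{\left(4,0 \left(-3\right) + 1 \right)} = \left(-44 - 2 \left(-5 - 2\right)\right) \left(\left(-5\right) 4 + 3 \left(0 \left(-3\right) + 1\right)\right) = \left(-44 - -14\right) \left(-20 + 3 \left(0 + 1\right)\right) = \left(-44 + 14\right) \left(-20 + 3 \cdot 1\right) = - 30 \left(-20 + 3\right) = \left(-30\right) \left(-17\right) = 510$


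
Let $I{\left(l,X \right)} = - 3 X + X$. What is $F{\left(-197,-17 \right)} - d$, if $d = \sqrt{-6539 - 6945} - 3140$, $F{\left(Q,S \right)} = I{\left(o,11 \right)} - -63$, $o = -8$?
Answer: $3181 - 2 i \sqrt{3371} \approx 3181.0 - 116.12 i$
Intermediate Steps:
$I{\left(l,X \right)} = - 2 X$
$F{\left(Q,S \right)} = 41$ ($F{\left(Q,S \right)} = \left(-2\right) 11 - -63 = -22 + 63 = 41$)
$d = -3140 + 2 i \sqrt{3371}$ ($d = \sqrt{-13484} - 3140 = 2 i \sqrt{3371} - 3140 = -3140 + 2 i \sqrt{3371} \approx -3140.0 + 116.12 i$)
$F{\left(-197,-17 \right)} - d = 41 - \left(-3140 + 2 i \sqrt{3371}\right) = 41 + \left(3140 - 2 i \sqrt{3371}\right) = 3181 - 2 i \sqrt{3371}$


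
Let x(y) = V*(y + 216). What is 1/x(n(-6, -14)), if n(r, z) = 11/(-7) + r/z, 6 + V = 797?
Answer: 1/169952 ≈ 5.8840e-6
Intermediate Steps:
V = 791 (V = -6 + 797 = 791)
n(r, z) = -11/7 + r/z (n(r, z) = 11*(-⅐) + r/z = -11/7 + r/z)
x(y) = 170856 + 791*y (x(y) = 791*(y + 216) = 791*(216 + y) = 170856 + 791*y)
1/x(n(-6, -14)) = 1/(170856 + 791*(-11/7 - 6/(-14))) = 1/(170856 + 791*(-11/7 - 6*(-1/14))) = 1/(170856 + 791*(-11/7 + 3/7)) = 1/(170856 + 791*(-8/7)) = 1/(170856 - 904) = 1/169952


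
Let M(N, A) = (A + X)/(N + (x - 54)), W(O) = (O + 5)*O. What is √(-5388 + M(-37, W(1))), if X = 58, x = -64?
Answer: 2*I*√32364155/155 ≈ 73.406*I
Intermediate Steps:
W(O) = O*(5 + O) (W(O) = (5 + O)*O = O*(5 + O))
M(N, A) = (58 + A)/(-118 + N) (M(N, A) = (A + 58)/(N + (-64 - 54)) = (58 + A)/(N - 118) = (58 + A)/(-118 + N))
√(-5388 + M(-37, W(1))) = √(-5388 + (58 + 1*(5 + 1))/(-118 - 37)) = √(-5388 + (58 + 1*6)/(-155)) = √(-5388 - (58 + 6)/155) = √(-5388 - 1/155*64) = √(-5388 - 64/155) = √(-835204/155) = 2*I*√32364155/155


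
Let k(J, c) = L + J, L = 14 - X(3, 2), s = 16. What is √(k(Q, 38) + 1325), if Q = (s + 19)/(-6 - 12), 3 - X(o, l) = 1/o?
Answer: √48038/6 ≈ 36.529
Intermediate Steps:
X(o, l) = 3 - 1/o
Q = -35/18 (Q = (16 + 19)/(-6 - 12) = 35/(-18) = 35*(-1/18) = -35/18 ≈ -1.9444)
L = 34/3 (L = 14 - (3 - 1/3) = 14 - (3 - 1*⅓) = 14 - (3 - ⅓) = 14 - 1*8/3 = 14 - 8/3 = 34/3 ≈ 11.333)
k(J, c) = 34/3 + J
√(k(Q, 38) + 1325) = √((34/3 - 35/18) + 1325) = √(169/18 + 1325) = √(24019/18) = √48038/6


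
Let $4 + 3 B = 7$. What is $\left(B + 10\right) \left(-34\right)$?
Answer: $-374$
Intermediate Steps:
$B = 1$ ($B = - \frac{4}{3} + \frac{1}{3} \cdot 7 = - \frac{4}{3} + \frac{7}{3} = 1$)
$\left(B + 10\right) \left(-34\right) = \left(1 + 10\right) \left(-34\right) = 11 \left(-34\right) = -374$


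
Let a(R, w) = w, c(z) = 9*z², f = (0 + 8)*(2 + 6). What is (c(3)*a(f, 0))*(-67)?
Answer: 0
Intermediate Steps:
f = 64 (f = 8*8 = 64)
(c(3)*a(f, 0))*(-67) = ((9*3²)*0)*(-67) = ((9*9)*0)*(-67) = (81*0)*(-67) = 0*(-67) = 0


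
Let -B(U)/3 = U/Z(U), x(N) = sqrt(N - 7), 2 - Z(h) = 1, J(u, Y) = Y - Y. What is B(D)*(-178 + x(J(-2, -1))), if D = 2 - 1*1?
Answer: 534 - 3*I*sqrt(7) ≈ 534.0 - 7.9373*I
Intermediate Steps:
J(u, Y) = 0
Z(h) = 1 (Z(h) = 2 - 1*1 = 2 - 1 = 1)
D = 1 (D = 2 - 1 = 1)
x(N) = sqrt(-7 + N)
B(U) = -3*U (B(U) = -3*U/1 = -3*U)
B(D)*(-178 + x(J(-2, -1))) = (-3*1)*(-178 + sqrt(-7 + 0)) = -3*(-178 + sqrt(-7)) = -3*(-178 + I*sqrt(7)) = 534 - 3*I*sqrt(7)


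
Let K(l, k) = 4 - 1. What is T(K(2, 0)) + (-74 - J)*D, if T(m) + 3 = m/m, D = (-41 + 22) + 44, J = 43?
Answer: -2927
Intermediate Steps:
D = 25 (D = -19 + 44 = 25)
K(l, k) = 3
T(m) = -2 (T(m) = -3 + m/m = -3 + 1 = -2)
T(K(2, 0)) + (-74 - J)*D = -2 + (-74 - 1*43)*25 = -2 + (-74 - 43)*25 = -2 - 117*25 = -2 - 2925 = -2927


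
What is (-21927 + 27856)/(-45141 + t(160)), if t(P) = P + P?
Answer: -847/6403 ≈ -0.13228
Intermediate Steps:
t(P) = 2*P
(-21927 + 27856)/(-45141 + t(160)) = (-21927 + 27856)/(-45141 + 2*160) = 5929/(-45141 + 320) = 5929/(-44821) = 5929*(-1/44821) = -847/6403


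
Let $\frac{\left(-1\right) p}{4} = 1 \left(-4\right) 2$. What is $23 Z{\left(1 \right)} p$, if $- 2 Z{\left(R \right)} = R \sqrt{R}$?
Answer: $-368$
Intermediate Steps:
$Z{\left(R \right)} = - \frac{R^{\frac{3}{2}}}{2}$ ($Z{\left(R \right)} = - \frac{R \sqrt{R}}{2} = - \frac{R^{\frac{3}{2}}}{2}$)
$p = 32$ ($p = - 4 \cdot 1 \left(-4\right) 2 = - 4 \left(\left(-4\right) 2\right) = \left(-4\right) \left(-8\right) = 32$)
$23 Z{\left(1 \right)} p = 23 \left(- \frac{1^{\frac{3}{2}}}{2}\right) 32 = 23 \left(\left(- \frac{1}{2}\right) 1\right) 32 = 23 \left(- \frac{1}{2}\right) 32 = \left(- \frac{23}{2}\right) 32 = -368$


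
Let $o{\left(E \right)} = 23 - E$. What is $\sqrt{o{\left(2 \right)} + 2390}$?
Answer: $\sqrt{2411} \approx 49.102$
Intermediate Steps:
$\sqrt{o{\left(2 \right)} + 2390} = \sqrt{\left(23 - 2\right) + 2390} = \sqrt{21 + 2390} = \sqrt{2411}$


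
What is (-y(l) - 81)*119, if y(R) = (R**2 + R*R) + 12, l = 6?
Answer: -19635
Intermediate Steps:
y(R) = 12 + 2*R**2 (y(R) = (R**2 + R**2) + 12 = 2*R**2 + 12 = 12 + 2*R**2)
(-y(l) - 81)*119 = (-(12 + 2*6**2) - 81)*119 = (-(12 + 2*36) - 81)*119 = (-(12 + 72) - 81)*119 = (-1*84 - 81)*119 = (-84 - 81)*119 = -165*119 = -19635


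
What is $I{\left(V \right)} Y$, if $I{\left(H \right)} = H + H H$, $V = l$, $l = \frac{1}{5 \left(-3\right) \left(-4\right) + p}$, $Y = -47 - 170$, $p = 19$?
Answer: $- \frac{17360}{6241} \approx -2.7816$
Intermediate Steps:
$Y = -217$
$l = \frac{1}{79}$ ($l = \frac{1}{5 \left(-3\right) \left(-4\right) + 19} = \frac{1}{\left(-15\right) \left(-4\right) + 19} = \frac{1}{60 + 19} = \frac{1}{79} \approx 0.012658$)
$V = \frac{1}{79} \approx 0.012658$
$I{\left(H \right)} = H + H^{2}$
$I{\left(V \right)} Y = \frac{1 + \frac{1}{79}}{79} \left(-217\right) = \frac{1}{79} \cdot \frac{80}{79} \left(-217\right) = \frac{80}{6241} \left(-217\right) = - \frac{17360}{6241}$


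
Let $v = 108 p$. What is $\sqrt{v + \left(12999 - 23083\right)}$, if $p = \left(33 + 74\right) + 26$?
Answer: $2 \sqrt{1070} \approx 65.422$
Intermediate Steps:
$p = 133$ ($p = 107 + 26 = 133$)
$v = 14364$ ($v = 108 \cdot 133 = 14364$)
$\sqrt{v + \left(12999 - 23083\right)} = \sqrt{14364 + \left(12999 - 23083\right)} = \sqrt{14364 - 10084} = \sqrt{4280} = 2 \sqrt{1070}$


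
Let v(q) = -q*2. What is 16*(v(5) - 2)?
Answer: -192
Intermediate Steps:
v(q) = -2*q
16*(v(5) - 2) = 16*(-2*5 - 2) = 16*(-10 - 2) = 16*(-12) = -192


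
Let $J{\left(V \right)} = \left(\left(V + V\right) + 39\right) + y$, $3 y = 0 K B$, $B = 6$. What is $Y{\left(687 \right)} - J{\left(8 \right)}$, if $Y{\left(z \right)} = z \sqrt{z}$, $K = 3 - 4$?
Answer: $-55 + 687 \sqrt{687} \approx 17952.0$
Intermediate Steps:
$K = -1$ ($K = 3 - 4 = -1$)
$Y{\left(z \right)} = z^{\frac{3}{2}}$
$y = 0$ ($y = \frac{0 \left(-1\right) 6}{3} = \frac{0 \cdot 6}{3} = \frac{1}{3} \cdot 0 = 0$)
$J{\left(V \right)} = 39 + 2 V$ ($J{\left(V \right)} = \left(\left(V + V\right) + 39\right) + 0 = \left(2 V + 39\right) + 0 = \left(39 + 2 V\right) + 0 = 39 + 2 V$)
$Y{\left(687 \right)} - J{\left(8 \right)} = 687^{\frac{3}{2}} - \left(39 + 2 \cdot 8\right) = 687 \sqrt{687} - \left(39 + 16\right) = 687 \sqrt{687} - 55 = -55 + 687 \sqrt{687}$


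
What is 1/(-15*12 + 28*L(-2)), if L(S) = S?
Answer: -1/236 ≈ -0.0042373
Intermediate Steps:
1/(-15*12 + 28*L(-2)) = 1/(-15*12 + 28*(-2)) = 1/(-180 - 56) = 1/(-236) = -1/236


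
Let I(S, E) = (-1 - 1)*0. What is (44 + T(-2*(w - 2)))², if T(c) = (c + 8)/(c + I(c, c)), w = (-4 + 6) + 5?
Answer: 48841/25 ≈ 1953.6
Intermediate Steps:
I(S, E) = 0 (I(S, E) = -2*0 = 0)
w = 7 (w = 2 + 5 = 7)
T(c) = (8 + c)/c (T(c) = (c + 8)/(c + 0) = (8 + c)/c)
(44 + T(-2*(w - 2)))² = (44 + (8 - 2*(7 - 2))/((-2*(7 - 2))))² = (44 + (8 - 2*5)/((-2*5)))² = (44 + (8 - 10)/(-10))² = (44 - ⅒*(-2))² = (44 + ⅕)² = (221/5)² = 48841/25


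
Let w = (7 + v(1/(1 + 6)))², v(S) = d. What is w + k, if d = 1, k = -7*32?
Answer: -160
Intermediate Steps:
k = -224
v(S) = 1
w = 64 (w = (7 + 1)² = 8² = 64)
w + k = 64 - 224 = -160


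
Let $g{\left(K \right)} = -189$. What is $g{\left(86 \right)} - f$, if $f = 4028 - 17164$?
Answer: $12947$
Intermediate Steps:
$f = -13136$ ($f = 4028 - 17164 = -13136$)
$g{\left(86 \right)} - f = -189 - -13136 = -189 + 13136 = 12947$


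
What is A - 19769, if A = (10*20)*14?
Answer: -16969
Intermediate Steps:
A = 2800 (A = 200*14 = 2800)
A - 19769 = 2800 - 19769 = -16969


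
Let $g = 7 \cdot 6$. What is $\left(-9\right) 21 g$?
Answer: $-7938$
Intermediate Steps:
$g = 42$
$\left(-9\right) 21 g = \left(-9\right) 21 \cdot 42 = \left(-189\right) 42 = -7938$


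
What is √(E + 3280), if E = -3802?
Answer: 3*I*√58 ≈ 22.847*I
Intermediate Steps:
√(E + 3280) = √(-3802 + 3280) = √(-522) = 3*I*√58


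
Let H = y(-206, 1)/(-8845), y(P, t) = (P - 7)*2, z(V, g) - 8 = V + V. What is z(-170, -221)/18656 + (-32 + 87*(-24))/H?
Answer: -43728282479/993432 ≈ -44017.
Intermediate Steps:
z(V, g) = 8 + 2*V (z(V, g) = 8 + (V + V) = 8 + 2*V)
y(P, t) = -14 + 2*P (y(P, t) = (-7 + P)*2 = -14 + 2*P)
H = 426/8845 (H = (-14 + 2*(-206))/(-8845) = (-14 - 412)*(-1/8845) = -426*(-1/8845) = 426/8845 ≈ 0.048163)
z(-170, -221)/18656 + (-32 + 87*(-24))/H = (8 + 2*(-170))/18656 + (-32 + 87*(-24))/(426/8845) = (8 - 340)*(1/18656) + (-32 - 2088)*(8845/426) = -332*1/18656 - 2120*8845/426 = -83/4664 - 9375700/213 = -43728282479/993432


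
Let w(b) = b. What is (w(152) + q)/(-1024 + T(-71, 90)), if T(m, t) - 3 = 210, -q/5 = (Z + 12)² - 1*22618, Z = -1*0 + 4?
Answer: -111962/811 ≈ -138.05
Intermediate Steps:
Z = 4 (Z = 0 + 4 = 4)
q = 111810 (q = -5*((4 + 12)² - 1*22618) = -5*(16² - 22618) = -5*(256 - 22618) = -5*(-22362) = 111810)
T(m, t) = 213 (T(m, t) = 3 + 210 = 213)
(w(152) + q)/(-1024 + T(-71, 90)) = (152 + 111810)/(-1024 + 213) = 111962/(-811) = 111962*(-1/811) = -111962/811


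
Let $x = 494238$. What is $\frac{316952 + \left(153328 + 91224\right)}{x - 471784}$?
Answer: $\frac{280752}{11227} \approx 25.007$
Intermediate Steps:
$\frac{316952 + \left(153328 + 91224\right)}{x - 471784} = \frac{316952 + \left(153328 + 91224\right)}{494238 - 471784} = \frac{316952 + 244552}{22454} = 561504 \cdot \frac{1}{22454} = \frac{280752}{11227}$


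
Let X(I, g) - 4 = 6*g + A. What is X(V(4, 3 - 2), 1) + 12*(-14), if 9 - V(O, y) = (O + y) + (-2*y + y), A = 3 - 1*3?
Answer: -158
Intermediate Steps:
A = 0 (A = 3 - 3 = 0)
V(O, y) = 9 - O (V(O, y) = 9 - ((O + y) + (-2*y + y)) = 9 - ((O + y) - y) = 9 - O)
X(I, g) = 4 + 6*g (X(I, g) = 4 + (6*g + 0) = 4 + 6*g)
X(V(4, 3 - 2), 1) + 12*(-14) = (4 + 6*1) + 12*(-14) = (4 + 6) - 168 = 10 - 168 = -158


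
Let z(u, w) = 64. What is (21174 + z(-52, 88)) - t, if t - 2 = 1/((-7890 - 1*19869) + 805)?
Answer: 572395145/26954 ≈ 21236.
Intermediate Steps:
t = 53907/26954 (t = 2 + 1/((-7890 - 1*19869) + 805) = 2 + 1/((-7890 - 19869) + 805) = 2 + 1/(-27759 + 805) = 2 + 1/(-26954) = 2 - 1/26954 = 53907/26954 ≈ 2.0000)
(21174 + z(-52, 88)) - t = (21174 + 64) - 1*53907/26954 = 21238 - 53907/26954 = 572395145/26954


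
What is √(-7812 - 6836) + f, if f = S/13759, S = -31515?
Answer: -31515/13759 + 2*I*√3662 ≈ -2.2905 + 121.03*I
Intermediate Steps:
f = -31515/13759 ≈ -2.2905
√(-7812 - 6836) + f = √(-7812 - 6836) - 31515/13759 = √(-14648) - 31515/13759 = 2*I*√3662 - 31515/13759 = -31515/13759 + 2*I*√3662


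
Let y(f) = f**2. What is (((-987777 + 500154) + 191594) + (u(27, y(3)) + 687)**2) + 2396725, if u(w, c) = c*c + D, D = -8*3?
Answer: 2654232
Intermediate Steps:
D = -24
u(w, c) = -24 + c**2 (u(w, c) = c*c - 24 = c**2 - 24 = -24 + c**2)
(((-987777 + 500154) + 191594) + (u(27, y(3)) + 687)**2) + 2396725 = (((-987777 + 500154) + 191594) + ((-24 + (3**2)**2) + 687)**2) + 2396725 = ((-487623 + 191594) + ((-24 + 9**2) + 687)**2) + 2396725 = (-296029 + ((-24 + 81) + 687)**2) + 2396725 = (-296029 + (57 + 687)**2) + 2396725 = (-296029 + 744**2) + 2396725 = (-296029 + 553536) + 2396725 = 257507 + 2396725 = 2654232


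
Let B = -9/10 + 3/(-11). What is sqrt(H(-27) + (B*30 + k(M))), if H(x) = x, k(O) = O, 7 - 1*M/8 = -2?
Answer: 6*sqrt(33)/11 ≈ 3.1334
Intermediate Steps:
M = 72 (M = 56 - 8*(-2) = 56 + 16 = 72)
B = -129/110 (B = -9*1/10 + 3*(-1/11) = -9/10 - 3/11 = -129/110 ≈ -1.1727)
sqrt(H(-27) + (B*30 + k(M))) = sqrt(-27 + (-129/110*30 + 72)) = sqrt(-27 + (-387/11 + 72)) = sqrt(-27 + 405/11) = sqrt(108/11) = 6*sqrt(33)/11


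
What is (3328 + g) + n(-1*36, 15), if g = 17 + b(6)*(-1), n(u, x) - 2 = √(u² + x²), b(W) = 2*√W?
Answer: 3386 - 2*√6 ≈ 3381.1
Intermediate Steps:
n(u, x) = 2 + √(u² + x²)
g = 17 - 2*√6 (g = 17 + (2*√6)*(-1) = 17 - 2*√6 ≈ 12.101)
(3328 + g) + n(-1*36, 15) = (3328 + (17 - 2*√6)) + (2 + √((-1*36)² + 15²)) = (3345 - 2*√6) + (2 + √((-36)² + 225)) = (3345 - 2*√6) + (2 + √(1296 + 225)) = (3345 - 2*√6) + (2 + √1521) = (3345 - 2*√6) + (2 + 39) = (3345 - 2*√6) + 41 = 3386 - 2*√6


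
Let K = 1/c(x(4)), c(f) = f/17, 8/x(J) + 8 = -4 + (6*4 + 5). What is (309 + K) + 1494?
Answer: 14713/8 ≈ 1839.1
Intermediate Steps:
x(J) = 8/17 (x(J) = 8/(-8 + (-4 + (6*4 + 5))) = 8/(-8 + (-4 + (24 + 5))) = 8/(-8 + (-4 + 29)) = 8/(-8 + 25) = 8/17)
c(f) = f/17 (c(f) = f*(1/17) = f/17)
K = 289/8 (K = 1/((1/17)*(8/17)) = 1/(8/289) = 289/8 ≈ 36.125)
(309 + K) + 1494 = (309 + 289/8) + 1494 = 2761/8 + 1494 = 14713/8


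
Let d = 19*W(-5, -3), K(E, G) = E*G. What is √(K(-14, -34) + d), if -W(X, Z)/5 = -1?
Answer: √571 ≈ 23.896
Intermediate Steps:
W(X, Z) = 5 (W(X, Z) = -5*(-1) = 5)
d = 95 (d = 19*5 = 95)
√(K(-14, -34) + d) = √(-14*(-34) + 95) = √(476 + 95) = √571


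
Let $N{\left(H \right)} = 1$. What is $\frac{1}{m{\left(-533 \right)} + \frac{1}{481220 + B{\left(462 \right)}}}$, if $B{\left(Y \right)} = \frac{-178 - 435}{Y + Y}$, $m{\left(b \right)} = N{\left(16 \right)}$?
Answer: $\frac{444646667}{444647591} \approx 1.0$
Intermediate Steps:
$m{\left(b \right)} = 1$
$B{\left(Y \right)} = - \frac{613}{2 Y}$
$\frac{1}{m{\left(-533 \right)} + \frac{1}{481220 + B{\left(462 \right)}}} = \frac{1}{1 + \frac{1}{481220 - \frac{613}{2 \cdot 462}}} = \frac{1}{1 + \frac{1}{481220 - \frac{613}{924}}} = \frac{1}{1 + \frac{1}{\frac{444646667}{924}}} = \frac{1}{1 + \frac{924}{444646667}} = \frac{1}{\frac{444647591}{444646667}} = \frac{444646667}{444647591}$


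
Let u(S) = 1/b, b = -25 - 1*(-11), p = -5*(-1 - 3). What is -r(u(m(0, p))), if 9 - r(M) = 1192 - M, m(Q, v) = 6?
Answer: 16563/14 ≈ 1183.1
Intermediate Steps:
p = 20 (p = -5*(-4) = 20)
b = -14 (b = -25 + 11 = -14)
u(S) = -1/14 (u(S) = 1/(-14) = -1/14)
r(M) = -1183 + M (r(M) = 9 - (1192 - M) = 9 + (-1192 + M) = -1183 + M)
-r(u(m(0, p))) = -(-1183 - 1/14) = -1*(-16563/14) = 16563/14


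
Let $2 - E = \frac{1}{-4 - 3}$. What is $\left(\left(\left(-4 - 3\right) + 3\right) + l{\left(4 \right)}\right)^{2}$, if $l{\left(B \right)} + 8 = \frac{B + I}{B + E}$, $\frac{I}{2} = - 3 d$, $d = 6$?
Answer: $\frac{547600}{1849} \approx 296.16$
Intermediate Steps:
$E = \frac{15}{7}$ ($E = 2 - \frac{1}{-4 - 3} = 2 - \frac{1}{-7} = 2 - - \frac{1}{7} = 2 + \frac{1}{7} = \frac{15}{7} \approx 2.1429$)
$I = -36$ ($I = 2 \left(\left(-3\right) 6\right) = 2 \left(-18\right) = -36$)
$l{\left(B \right)} = -8 + \frac{-36 + B}{\frac{15}{7} + B}$ ($l{\left(B \right)} = -8 + \frac{B - 36}{B + \frac{15}{7}} = -8 + \frac{-36 + B}{\frac{15}{7} + B}$)
$\left(\left(\left(-4 - 3\right) + 3\right) + l{\left(4 \right)}\right)^{2} = \left(\left(\left(-4 - 3\right) + 3\right) + \frac{-372 - 196}{15 + 7 \cdot 4}\right)^{2} = \left(\left(-7 + 3\right) + \frac{-372 - 196}{15 + 28}\right)^{2} = \left(-4 + \frac{1}{43} \left(-568\right)\right)^{2} = \left(-4 - \frac{568}{43}\right)^{2} = \left(- \frac{740}{43}\right)^{2} = \frac{547600}{1849}$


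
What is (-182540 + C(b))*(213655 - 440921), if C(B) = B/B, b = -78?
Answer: 41484908374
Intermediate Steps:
C(B) = 1
(-182540 + C(b))*(213655 - 440921) = (-182540 + 1)*(213655 - 440921) = -182539*(-227266) = 41484908374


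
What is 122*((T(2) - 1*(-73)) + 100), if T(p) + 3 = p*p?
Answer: 21228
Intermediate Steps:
T(p) = -3 + p² (T(p) = -3 + p*p = -3 + p²)
122*((T(2) - 1*(-73)) + 100) = 122*(((-3 + 2²) - 1*(-73)) + 100) = 122*(((-3 + 4) + 73) + 100) = 122*((1 + 73) + 100) = 122*(74 + 100) = 122*174 = 21228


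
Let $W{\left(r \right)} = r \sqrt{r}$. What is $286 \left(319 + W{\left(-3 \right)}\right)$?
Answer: $91234 - 858 i \sqrt{3} \approx 91234.0 - 1486.1 i$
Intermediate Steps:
$W{\left(r \right)} = r^{\frac{3}{2}}$
$286 \left(319 + W{\left(-3 \right)}\right) = 286 \left(319 + \left(-3\right)^{\frac{3}{2}}\right) = 286 \left(319 - 3 i \sqrt{3}\right) = 91234 - 858 i \sqrt{3}$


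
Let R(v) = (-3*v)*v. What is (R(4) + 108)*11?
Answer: 660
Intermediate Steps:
R(v) = -3*v²
(R(4) + 108)*11 = (-3*4² + 108)*11 = (-3*16 + 108)*11 = (-48 + 108)*11 = 60*11 = 660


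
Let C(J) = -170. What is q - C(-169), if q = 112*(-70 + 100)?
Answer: 3530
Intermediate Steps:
q = 3360 (q = 112*30 = 3360)
q - C(-169) = 3360 - 1*(-170) = 3360 + 170 = 3530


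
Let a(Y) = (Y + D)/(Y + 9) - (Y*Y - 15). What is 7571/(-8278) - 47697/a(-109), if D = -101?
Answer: 3050141791/982093642 ≈ 3.1058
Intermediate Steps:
a(Y) = 15 - Y² + (-101 + Y)/(9 + Y) (a(Y) = (Y - 101)/(Y + 9) - (Y*Y - 15) = (-101 + Y)/(9 + Y) - (Y² - 15) = (-101 + Y)/(9 + Y) - (-15 + Y²) = (-101 + Y)/(9 + Y) + (15 - Y²) = 15 - Y² + (-101 + Y)/(9 + Y))
7571/(-8278) - 47697/a(-109) = 7571/(-8278) - 47697*(9 - 109)/(34 - 1*(-109)³ - 9*(-109)² + 16*(-109)) = 7571*(-1/8278) - 47697*(-100/(34 - 1*(-1295029) - 9*11881 - 1744)) = -7571/8278 - 47697*(-100/(34 + 1295029 - 106929 - 1744)) = -7571/8278 - 47697/((-1/100*1186390)) = -7571/8278 - 47697/(-118639/10) = -7571/8278 - 47697*(-10/118639) = -7571/8278 + 476970/118639 = 3050141791/982093642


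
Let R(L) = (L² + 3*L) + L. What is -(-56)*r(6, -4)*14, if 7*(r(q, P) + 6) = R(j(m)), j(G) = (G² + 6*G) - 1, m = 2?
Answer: 27216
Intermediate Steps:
j(G) = -1 + G² + 6*G
R(L) = L² + 4*L
r(q, P) = 243/7 (r(q, P) = -6 + ((-1 + 2² + 6*2)*(4 + (-1 + 2² + 6*2)))/7 = -6 + ((-1 + 4 + 12)*(4 + (-1 + 4 + 12)))/7 = -6 + (15*(4 + 15))/7 = -6 + (15*19)/7 = -6 + (⅐)*285 = -6 + 285/7 = 243/7)
-(-56)*r(6, -4)*14 = -(-56)*243/7*14 = -28*(-486/7)*14 = 1944*14 = 27216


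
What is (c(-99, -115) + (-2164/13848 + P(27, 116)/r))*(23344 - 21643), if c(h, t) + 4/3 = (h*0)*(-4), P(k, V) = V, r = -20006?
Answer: -4194687627/1649066 ≈ -2543.7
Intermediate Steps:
c(h, t) = -4/3 (c(h, t) = -4/3 + (h*0)*(-4) = -4/3 + 0*(-4) = -4/3 + 0 = -4/3)
(c(-99, -115) + (-2164/13848 + P(27, 116)/r))*(23344 - 21643) = (-4/3 + (-2164/13848 + 116/(-20006)))*(23344 - 21643) = (-4/3 + (-2164*1/13848 + 116*(-1/20006)))*1701 = (-4/3 + (-541/3462 - 58/10003))*1701 = (-4/3 - 5612419/34630386)*1701 = -17262089/11543462*1701 = -4194687627/1649066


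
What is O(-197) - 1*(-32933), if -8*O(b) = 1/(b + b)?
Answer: 103804817/3152 ≈ 32933.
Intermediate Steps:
O(b) = -1/(16*b) (O(b) = -1/(8*(b + b)) = -1/(2*b)/8 = -1/(16*b))
O(-197) - 1*(-32933) = -1/16/(-197) - 1*(-32933) = -1/16*(-1/197) + 32933 = 1/3152 + 32933 = 103804817/3152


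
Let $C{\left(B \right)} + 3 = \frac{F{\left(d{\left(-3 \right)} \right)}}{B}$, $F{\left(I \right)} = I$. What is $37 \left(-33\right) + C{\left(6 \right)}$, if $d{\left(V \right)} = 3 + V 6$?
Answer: $- \frac{2453}{2} \approx -1226.5$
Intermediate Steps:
$d{\left(V \right)} = 3 + 6 V$
$C{\left(B \right)} = -3 - \frac{15}{B}$ ($C{\left(B \right)} = -3 + \frac{3 + 6 \left(-3\right)}{B} = -3 + \frac{3 - 18}{B} = -3 - \frac{15}{B}$)
$37 \left(-33\right) + C{\left(6 \right)} = 37 \left(-33\right) - \left(3 + \frac{15}{6}\right) = -1221 - \frac{11}{2} = - \frac{2453}{2}$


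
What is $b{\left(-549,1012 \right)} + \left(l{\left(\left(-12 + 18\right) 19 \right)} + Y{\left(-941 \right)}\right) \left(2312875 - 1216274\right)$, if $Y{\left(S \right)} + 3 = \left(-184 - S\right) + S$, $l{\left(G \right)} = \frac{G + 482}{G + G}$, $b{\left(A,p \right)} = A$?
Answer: $- \frac{11525307803}{57} \approx -2.022 \cdot 10^{8}$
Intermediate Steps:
$l{\left(G \right)} = \frac{482 + G}{2 G}$
$Y{\left(S \right)} = -187$ ($Y{\left(S \right)} = -3 + \left(\left(-184 - S\right) + S\right) = -3 - 184 = -187$)
$b{\left(-549,1012 \right)} + \left(l{\left(\left(-12 + 18\right) 19 \right)} + Y{\left(-941 \right)}\right) \left(2312875 - 1216274\right) = -549 + \left(\frac{482 + \left(-12 + 18\right) 19}{2 \left(-12 + 18\right) 19} - 187\right) \left(2312875 - 1216274\right) = -549 + \left(\frac{482 + 6 \cdot 19}{2 \cdot 6 \cdot 19} - 187\right) 1096601 = -549 + \left(\frac{482 + 114}{2 \cdot 114} - 187\right) 1096601 = -549 + \left(\frac{1}{2} \cdot \frac{1}{114} \cdot 596 - 187\right) 1096601 = -549 + \left(\frac{149}{57} - 187\right) 1096601 = -549 - \frac{11525276510}{57} = - \frac{11525307803}{57}$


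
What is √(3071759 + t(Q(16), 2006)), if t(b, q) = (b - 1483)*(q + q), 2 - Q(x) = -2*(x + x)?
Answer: I*√2613245 ≈ 1616.6*I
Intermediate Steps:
Q(x) = 2 + 4*x (Q(x) = 2 - (-2)*(x + x) = 2 - (-2)*2*x = 2 - (-4)*x = 2 + 4*x)
t(b, q) = 2*q*(-1483 + b) (t(b, q) = (-1483 + b)*(2*q) = 2*q*(-1483 + b))
√(3071759 + t(Q(16), 2006)) = √(3071759 + 2*2006*(-1483 + (2 + 4*16))) = √(3071759 + 2*2006*(-1483 + (2 + 64))) = √(3071759 + 2*2006*(-1483 + 66)) = √(3071759 + 2*2006*(-1417)) = √(3071759 - 5685004) = √(-2613245) = I*√2613245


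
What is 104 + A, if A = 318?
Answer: 422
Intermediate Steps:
104 + A = 104 + 318 = 422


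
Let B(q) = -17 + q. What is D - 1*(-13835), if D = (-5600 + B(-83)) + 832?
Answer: 8967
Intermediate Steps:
D = -4868 (D = (-5600 + (-17 - 83)) + 832 = (-5600 - 100) + 832 = -5700 + 832 = -4868)
D - 1*(-13835) = -4868 - 1*(-13835) = -4868 + 13835 = 8967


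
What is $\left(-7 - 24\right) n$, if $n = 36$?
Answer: $-1116$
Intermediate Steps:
$\left(-7 - 24\right) n = \left(-7 - 24\right) 36 = \left(-31\right) 36 = -1116$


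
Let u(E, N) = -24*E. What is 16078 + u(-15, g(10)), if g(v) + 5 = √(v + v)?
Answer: 16438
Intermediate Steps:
g(v) = -5 + √2*√v (g(v) = -5 + √(v + v) = -5 + √(2*v) = -5 + √2*√v)
16078 + u(-15, g(10)) = 16078 - 24*(-15) = 16078 + 360 = 16438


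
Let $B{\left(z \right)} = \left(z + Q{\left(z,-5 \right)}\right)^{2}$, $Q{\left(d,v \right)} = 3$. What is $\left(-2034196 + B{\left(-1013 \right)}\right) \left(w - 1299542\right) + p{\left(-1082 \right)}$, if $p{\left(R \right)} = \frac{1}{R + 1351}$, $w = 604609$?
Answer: $\frac{189572040627793}{269} \approx 7.0473 \cdot 10^{11}$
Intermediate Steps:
$p{\left(R \right)} = \frac{1}{1351 + R}$
$B{\left(z \right)} = \left(3 + z\right)^{2}$ ($B{\left(z \right)} = \left(z + 3\right)^{2} = \left(3 + z\right)^{2}$)
$\left(-2034196 + B{\left(-1013 \right)}\right) \left(w - 1299542\right) + p{\left(-1082 \right)} = \left(-2034196 + \left(3 - 1013\right)^{2}\right) \left(604609 - 1299542\right) + \frac{1}{1351 - 1082} = \left(-2034196 + \left(-1010\right)^{2}\right) \left(-694933\right) + \frac{1}{269} = \left(-2034196 + 1020100\right) \left(-694933\right) + \frac{1}{269} = \left(-1014096\right) \left(-694933\right) + \frac{1}{269} = 704728775568 + \frac{1}{269} = \frac{189572040627793}{269}$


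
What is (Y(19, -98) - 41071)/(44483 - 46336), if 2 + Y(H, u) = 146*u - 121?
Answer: 55502/1853 ≈ 29.953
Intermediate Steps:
Y(H, u) = -123 + 146*u (Y(H, u) = -2 + (146*u - 121) = -2 + (-121 + 146*u) = -123 + 146*u)
(Y(19, -98) - 41071)/(44483 - 46336) = ((-123 + 146*(-98)) - 41071)/(44483 - 46336) = ((-123 - 14308) - 41071)/(-1853) = (-14431 - 41071)*(-1/1853) = -55502*(-1/1853) = 55502/1853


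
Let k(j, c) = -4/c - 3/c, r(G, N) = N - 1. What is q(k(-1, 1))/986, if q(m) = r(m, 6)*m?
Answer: -35/986 ≈ -0.035497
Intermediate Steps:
r(G, N) = -1 + N
k(j, c) = -7/c
q(m) = 5*m (q(m) = (-1 + 6)*m = 5*m)
q(k(-1, 1))/986 = (5*(-7/1))/986 = (5*(-7*1))*(1/986) = (5*(-7))*(1/986) = -35*1/986 = -35/986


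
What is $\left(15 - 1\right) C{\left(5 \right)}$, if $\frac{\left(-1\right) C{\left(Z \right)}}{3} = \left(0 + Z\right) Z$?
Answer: $-1050$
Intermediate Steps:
$C{\left(Z \right)} = - 3 Z^{2}$ ($C{\left(Z \right)} = - 3 \left(0 + Z\right) Z = - 3 Z Z = - 3 Z^{2}$)
$\left(15 - 1\right) C{\left(5 \right)} = \left(15 - 1\right) \left(- 3 \cdot 5^{2}\right) = 14 \left(\left(-3\right) 25\right) = 14 \left(-75\right) = -1050$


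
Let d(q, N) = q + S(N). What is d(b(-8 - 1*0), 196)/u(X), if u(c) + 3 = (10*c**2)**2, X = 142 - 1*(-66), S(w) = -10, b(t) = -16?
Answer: -26/187177369597 ≈ -1.3891e-10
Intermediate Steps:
d(q, N) = -10 + q (d(q, N) = q - 10 = -10 + q)
X = 208 (X = 142 + 66 = 208)
u(c) = -3 + 100*c**4 (u(c) = -3 + (10*c**2)**2 = -3 + 100*c**4)
d(b(-8 - 1*0), 196)/u(X) = (-10 - 16)/(-3 + 100*208**4) = -26/(-3 + 100*1871773696) = -26/(-3 + 187177369600) = -26/187177369597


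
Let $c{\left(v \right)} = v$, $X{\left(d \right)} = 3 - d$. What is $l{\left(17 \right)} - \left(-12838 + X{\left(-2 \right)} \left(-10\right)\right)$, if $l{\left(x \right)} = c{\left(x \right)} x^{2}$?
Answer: $17801$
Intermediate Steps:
$l{\left(x \right)} = x^{3}$ ($l{\left(x \right)} = x x^{2} = x^{3}$)
$l{\left(17 \right)} - \left(-12838 + X{\left(-2 \right)} \left(-10\right)\right) = 17^{3} + \left(12838 - \left(3 - -2\right) \left(-10\right)\right) = 4913 + \left(12838 - \left(3 + 2\right) \left(-10\right)\right) = 4913 + \left(12838 - 5 \left(-10\right)\right) = 4913 + \left(12838 - -50\right) = 4913 + \left(12838 + 50\right) = 4913 + 12888 = 17801$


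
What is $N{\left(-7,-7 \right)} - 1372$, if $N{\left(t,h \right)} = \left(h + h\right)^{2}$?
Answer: $-1176$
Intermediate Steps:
$N{\left(t,h \right)} = 4 h^{2}$ ($N{\left(t,h \right)} = \left(2 h\right)^{2} = 4 h^{2}$)
$N{\left(-7,-7 \right)} - 1372 = 4 \left(-7\right)^{2} - 1372 = 4 \cdot 49 - 1372 = 196 - 1372 = -1176$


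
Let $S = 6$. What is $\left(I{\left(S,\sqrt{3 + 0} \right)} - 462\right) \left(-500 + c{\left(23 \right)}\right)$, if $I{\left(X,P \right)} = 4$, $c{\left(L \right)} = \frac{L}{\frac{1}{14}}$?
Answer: $81524$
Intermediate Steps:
$c{\left(L \right)} = 14 L$ ($c{\left(L \right)} = L \frac{1}{\frac{1}{14}} = L 14 = 14 L$)
$\left(I{\left(S,\sqrt{3 + 0} \right)} - 462\right) \left(-500 + c{\left(23 \right)}\right) = \left(4 - 462\right) \left(-500 + 14 \cdot 23\right) = - 458 \left(-500 + 322\right) = \left(-458\right) \left(-178\right) = 81524$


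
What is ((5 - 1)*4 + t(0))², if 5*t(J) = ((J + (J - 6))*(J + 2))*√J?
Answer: 256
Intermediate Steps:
t(J) = √J*(-6 + 2*J)*(2 + J)/5 (t(J) = (((J + (J - 6))*(J + 2))*√J)/5 = (((J + (-6 + J))*(2 + J))*√J)/5 = (((-6 + 2*J)*(2 + J))*√J)/5 = (√J*(-6 + 2*J)*(2 + J))/5 = √J*(-6 + 2*J)*(2 + J)/5)
((5 - 1)*4 + t(0))² = ((5 - 1)*4 + 2*√0*(-6 + 0² - 1*0)/5)² = (4*4 + (⅖)*0*(-6 + 0 + 0))² = (16 + (⅖)*0*(-6))² = (16 + 0)² = 16² = 256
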